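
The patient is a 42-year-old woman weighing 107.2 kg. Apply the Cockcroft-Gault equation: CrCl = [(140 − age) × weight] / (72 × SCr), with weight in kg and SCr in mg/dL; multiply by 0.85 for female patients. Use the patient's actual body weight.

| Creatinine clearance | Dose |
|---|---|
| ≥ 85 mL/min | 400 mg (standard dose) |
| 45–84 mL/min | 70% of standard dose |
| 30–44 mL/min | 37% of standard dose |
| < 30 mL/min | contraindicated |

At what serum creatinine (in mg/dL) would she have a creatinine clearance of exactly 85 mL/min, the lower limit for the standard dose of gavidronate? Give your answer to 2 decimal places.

1.46 mg/dL

Standard dose requires CrCl ≥ 85 mL/min.
Set (140 − 42) × 107.2 × 0.85 / (72 × SCr) = 85
SCr = (140 − 42) × 107.2 × 0.85 / (72 × 85) = 1.459 mg/dL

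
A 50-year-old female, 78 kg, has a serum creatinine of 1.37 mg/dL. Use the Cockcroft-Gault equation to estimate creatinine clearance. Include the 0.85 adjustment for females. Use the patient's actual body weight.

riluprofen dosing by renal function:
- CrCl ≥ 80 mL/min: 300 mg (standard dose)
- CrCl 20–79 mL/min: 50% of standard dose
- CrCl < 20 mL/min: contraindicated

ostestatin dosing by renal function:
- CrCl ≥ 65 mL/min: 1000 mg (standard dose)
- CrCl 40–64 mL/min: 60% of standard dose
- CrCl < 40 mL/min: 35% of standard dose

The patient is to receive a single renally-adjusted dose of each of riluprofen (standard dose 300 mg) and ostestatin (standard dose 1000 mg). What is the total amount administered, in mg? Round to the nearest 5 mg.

CrCl = (140 − 50) × 78 / (72 × 1.37) × 0.85 = 7020.0 / 98.64 × 0.85 ≈ 60.5 mL/min
CrCl ≈ 60 mL/min.
riluprofen: 20–79 mL/min → 50% of 300 mg = 150 mg.
ostestatin: 40–64 mL/min → 60% of 1000 mg = 600 mg.
Total = 150 + 600 = 750 mg.

750 mg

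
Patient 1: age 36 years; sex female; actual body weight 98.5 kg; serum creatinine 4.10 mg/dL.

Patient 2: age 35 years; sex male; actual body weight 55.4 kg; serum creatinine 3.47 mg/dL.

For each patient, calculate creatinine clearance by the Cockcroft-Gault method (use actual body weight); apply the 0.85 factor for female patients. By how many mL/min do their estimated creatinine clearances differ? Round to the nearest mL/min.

Patient 1: CrCl = (140 − 36) × 98.5 / (72 × 4.1) × 0.85 = 10244.0 / 295.20 × 0.85 ≈ 29.5 mL/min
Patient 2: CrCl = (140 − 35) × 55.4 / (72 × 3.47) = 5817.0 / 249.84 ≈ 23.3 mL/min
|29.5 − 23.3| = 6.2 mL/min

6 mL/min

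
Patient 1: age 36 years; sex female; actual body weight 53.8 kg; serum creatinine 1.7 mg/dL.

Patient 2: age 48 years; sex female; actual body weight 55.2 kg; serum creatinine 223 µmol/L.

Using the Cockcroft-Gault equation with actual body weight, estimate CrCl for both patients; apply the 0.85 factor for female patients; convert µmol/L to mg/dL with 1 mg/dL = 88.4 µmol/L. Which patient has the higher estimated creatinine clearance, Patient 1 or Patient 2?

Patient 1

Patient 1: CrCl = (140 − 36) × 53.8 / (72 × 1.7) × 0.85 = 5595.2 / 122.40 × 0.85 ≈ 38.9 mL/min
Patient 2: SCr = 223 / 88.4 = 2.523 mg/dL
Patient 2: CrCl = (140 − 48) × 55.2 / (72 × 2.523) × 0.85 = 5078.4 / 181.66 × 0.85 ≈ 23.8 mL/min
38.9 vs 23.8 mL/min → Patient 1 is higher.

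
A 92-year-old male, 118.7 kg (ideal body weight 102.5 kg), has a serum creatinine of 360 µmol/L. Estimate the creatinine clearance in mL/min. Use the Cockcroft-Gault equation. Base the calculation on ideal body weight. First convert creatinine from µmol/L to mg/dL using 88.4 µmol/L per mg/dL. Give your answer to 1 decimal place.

SCr = 360 / 88.4 = 4.072 mg/dL
CrCl = (140 − 92) × 102.5 / (72 × 4.072) = 4920.0 / 293.18 ≈ 16.8 mL/min

16.8 mL/min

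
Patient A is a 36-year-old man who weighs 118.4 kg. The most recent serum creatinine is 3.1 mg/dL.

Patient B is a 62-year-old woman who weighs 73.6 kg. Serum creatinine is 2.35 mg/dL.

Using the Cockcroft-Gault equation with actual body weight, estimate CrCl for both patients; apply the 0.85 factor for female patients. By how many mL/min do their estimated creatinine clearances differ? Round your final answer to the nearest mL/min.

26 mL/min

Patient A: CrCl = (140 − 36) × 118.4 / (72 × 3.1) = 12313.6 / 223.20 ≈ 55.2 mL/min
Patient B: CrCl = (140 − 62) × 73.6 / (72 × 2.35) × 0.85 = 5740.8 / 169.20 × 0.85 ≈ 28.8 mL/min
|55.2 − 28.8| = 26.4 mL/min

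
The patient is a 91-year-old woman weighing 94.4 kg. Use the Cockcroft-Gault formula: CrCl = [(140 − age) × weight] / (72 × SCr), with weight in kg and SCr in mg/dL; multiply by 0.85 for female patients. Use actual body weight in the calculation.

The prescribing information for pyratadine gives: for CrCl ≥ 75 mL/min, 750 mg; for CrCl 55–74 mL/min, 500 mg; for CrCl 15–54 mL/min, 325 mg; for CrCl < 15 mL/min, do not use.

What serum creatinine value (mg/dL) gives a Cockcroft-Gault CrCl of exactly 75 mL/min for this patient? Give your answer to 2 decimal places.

0.73 mg/dL

Standard dose requires CrCl ≥ 75 mL/min.
Set (140 − 91) × 94.4 × 0.85 / (72 × SCr) = 75
SCr = (140 − 91) × 94.4 × 0.85 / (72 × 75) = 0.728 mg/dL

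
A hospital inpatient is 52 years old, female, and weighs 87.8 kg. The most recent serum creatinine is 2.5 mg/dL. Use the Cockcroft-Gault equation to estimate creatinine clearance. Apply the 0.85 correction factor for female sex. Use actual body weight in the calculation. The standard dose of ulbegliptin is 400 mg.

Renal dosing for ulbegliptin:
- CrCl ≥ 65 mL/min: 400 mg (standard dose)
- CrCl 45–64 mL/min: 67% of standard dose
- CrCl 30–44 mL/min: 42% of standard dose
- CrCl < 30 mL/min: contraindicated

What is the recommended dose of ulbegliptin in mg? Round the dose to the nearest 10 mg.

CrCl = (140 − 52) × 87.8 / (72 × 2.5) × 0.85 = 7726.4 / 180.00 × 0.85 ≈ 36.5 mL/min
CrCl ≈ 36 mL/min → bracket 30–44 mL/min.
42% of 400 mg = 168 mg → 170 mg

170 mg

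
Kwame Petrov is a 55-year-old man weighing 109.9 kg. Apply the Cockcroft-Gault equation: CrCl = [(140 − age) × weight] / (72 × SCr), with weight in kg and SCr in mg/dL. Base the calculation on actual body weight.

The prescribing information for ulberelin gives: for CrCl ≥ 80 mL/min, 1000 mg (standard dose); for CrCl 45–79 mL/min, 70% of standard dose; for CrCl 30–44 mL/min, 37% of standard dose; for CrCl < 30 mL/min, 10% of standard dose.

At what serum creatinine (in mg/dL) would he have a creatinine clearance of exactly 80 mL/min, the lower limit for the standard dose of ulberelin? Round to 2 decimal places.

Standard dose requires CrCl ≥ 80 mL/min.
Set (140 − 55) × 109.9 / (72 × SCr) = 80
SCr = (140 − 55) × 109.9 / (72 × 80) = 1.622 mg/dL

1.62 mg/dL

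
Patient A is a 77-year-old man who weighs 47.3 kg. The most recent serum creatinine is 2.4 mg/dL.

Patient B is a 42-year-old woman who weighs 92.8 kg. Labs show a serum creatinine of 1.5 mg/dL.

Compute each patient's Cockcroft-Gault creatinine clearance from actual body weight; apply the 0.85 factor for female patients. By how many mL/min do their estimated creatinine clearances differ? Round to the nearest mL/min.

54 mL/min

Patient A: CrCl = (140 − 77) × 47.3 / (72 × 2.4) = 2979.9 / 172.80 ≈ 17.2 mL/min
Patient B: CrCl = (140 − 42) × 92.8 / (72 × 1.5) × 0.85 = 9094.4 / 108.00 × 0.85 ≈ 71.6 mL/min
|17.2 − 71.6| = 54.4 mL/min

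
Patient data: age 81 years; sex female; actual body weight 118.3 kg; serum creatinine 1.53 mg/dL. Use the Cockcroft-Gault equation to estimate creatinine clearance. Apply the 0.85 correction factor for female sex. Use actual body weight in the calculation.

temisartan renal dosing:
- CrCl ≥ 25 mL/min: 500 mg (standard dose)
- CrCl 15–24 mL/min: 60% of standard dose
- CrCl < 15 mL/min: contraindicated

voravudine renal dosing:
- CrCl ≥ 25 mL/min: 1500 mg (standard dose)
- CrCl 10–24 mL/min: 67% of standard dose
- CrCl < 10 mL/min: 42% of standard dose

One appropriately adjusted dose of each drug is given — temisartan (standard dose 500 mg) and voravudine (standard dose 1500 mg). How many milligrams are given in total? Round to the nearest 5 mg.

2000 mg

CrCl = (140 − 81) × 118.3 / (72 × 1.53) × 0.85 = 6979.7 / 110.16 × 0.85 ≈ 53.9 mL/min
CrCl ≈ 54 mL/min.
temisartan: ≥ 25 mL/min → 100% of 500 mg = 500 mg.
voravudine: ≥ 25 mL/min → 100% of 1500 mg = 1500 mg.
Total = 500 + 1500 = 2000 mg.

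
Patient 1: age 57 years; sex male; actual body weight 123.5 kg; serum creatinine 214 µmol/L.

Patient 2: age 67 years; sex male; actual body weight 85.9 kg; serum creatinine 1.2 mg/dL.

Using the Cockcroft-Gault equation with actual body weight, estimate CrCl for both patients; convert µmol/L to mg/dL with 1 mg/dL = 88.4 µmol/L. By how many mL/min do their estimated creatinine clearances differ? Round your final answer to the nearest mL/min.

14 mL/min

Patient 1: SCr = 214 / 88.4 = 2.421 mg/dL
Patient 1: CrCl = (140 − 57) × 123.5 / (72 × 2.421) = 10250.5 / 174.31 ≈ 58.8 mL/min
Patient 2: CrCl = (140 − 67) × 85.9 / (72 × 1.2) = 6270.7 / 86.40 ≈ 72.6 mL/min
|58.8 − 72.6| = 13.8 mL/min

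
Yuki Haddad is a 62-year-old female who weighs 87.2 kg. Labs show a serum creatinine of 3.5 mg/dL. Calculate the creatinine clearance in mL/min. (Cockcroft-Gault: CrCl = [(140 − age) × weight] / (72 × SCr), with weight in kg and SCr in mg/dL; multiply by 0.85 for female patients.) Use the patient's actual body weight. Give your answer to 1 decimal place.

22.9 mL/min

CrCl = (140 − 62) × 87.2 / (72 × 3.5) × 0.85 = 6801.6 / 252.00 × 0.85 ≈ 22.9 mL/min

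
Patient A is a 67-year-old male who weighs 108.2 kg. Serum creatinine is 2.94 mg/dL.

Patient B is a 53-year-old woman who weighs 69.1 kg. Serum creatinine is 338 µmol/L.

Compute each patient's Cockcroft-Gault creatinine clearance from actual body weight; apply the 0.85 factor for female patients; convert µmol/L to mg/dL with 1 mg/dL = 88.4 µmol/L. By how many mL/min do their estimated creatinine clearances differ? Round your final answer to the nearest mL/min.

Patient A: CrCl = (140 − 67) × 108.2 / (72 × 2.94) = 7898.6 / 211.68 ≈ 37.3 mL/min
Patient B: SCr = 338 / 88.4 = 3.824 mg/dL
Patient B: CrCl = (140 − 53) × 69.1 / (72 × 3.824) × 0.85 = 6011.7 / 275.33 × 0.85 ≈ 18.6 mL/min
|37.3 − 18.6| = 18.7 mL/min

19 mL/min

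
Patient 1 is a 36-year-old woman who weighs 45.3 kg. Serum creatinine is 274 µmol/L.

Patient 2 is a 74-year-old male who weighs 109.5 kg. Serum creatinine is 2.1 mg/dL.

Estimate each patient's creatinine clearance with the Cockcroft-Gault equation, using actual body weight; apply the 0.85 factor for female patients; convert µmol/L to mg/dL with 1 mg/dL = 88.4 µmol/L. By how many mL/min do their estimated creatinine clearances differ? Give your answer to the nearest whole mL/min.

Patient 1: SCr = 274 / 88.4 = 3.1 mg/dL
Patient 1: CrCl = (140 − 36) × 45.3 / (72 × 3.1) × 0.85 = 4711.2 / 223.20 × 0.85 ≈ 17.9 mL/min
Patient 2: CrCl = (140 − 74) × 109.5 / (72 × 2.1) = 7227.0 / 151.20 ≈ 47.8 mL/min
|17.9 − 47.8| = 29.9 mL/min

30 mL/min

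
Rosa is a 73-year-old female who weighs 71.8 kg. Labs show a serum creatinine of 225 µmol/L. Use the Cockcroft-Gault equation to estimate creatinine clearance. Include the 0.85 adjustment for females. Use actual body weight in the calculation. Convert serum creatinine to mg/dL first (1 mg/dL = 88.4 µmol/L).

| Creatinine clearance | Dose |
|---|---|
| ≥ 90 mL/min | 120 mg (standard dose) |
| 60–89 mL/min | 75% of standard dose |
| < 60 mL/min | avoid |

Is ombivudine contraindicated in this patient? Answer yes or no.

yes

SCr = 225 / 88.4 = 2.545 mg/dL
CrCl = (140 − 73) × 71.8 / (72 × 2.545) × 0.85 = 4810.6 / 183.24 × 0.85 ≈ 22.3 mL/min
CrCl ≈ 22 mL/min, which is < 60 mL/min.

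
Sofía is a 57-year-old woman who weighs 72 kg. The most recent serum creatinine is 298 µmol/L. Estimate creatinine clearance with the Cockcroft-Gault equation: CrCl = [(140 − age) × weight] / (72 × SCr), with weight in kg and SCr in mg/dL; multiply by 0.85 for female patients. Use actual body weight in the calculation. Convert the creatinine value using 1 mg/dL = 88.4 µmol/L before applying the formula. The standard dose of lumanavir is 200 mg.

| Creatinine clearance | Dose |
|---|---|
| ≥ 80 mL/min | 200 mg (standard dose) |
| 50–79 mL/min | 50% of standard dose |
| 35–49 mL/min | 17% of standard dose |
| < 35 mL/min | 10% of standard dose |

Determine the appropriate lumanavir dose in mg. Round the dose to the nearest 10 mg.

SCr = 298 / 88.4 = 3.371 mg/dL
CrCl = (140 − 57) × 72 / (72 × 3.371) × 0.85 = 5976.0 / 242.71 × 0.85 ≈ 20.9 mL/min
CrCl ≈ 21 mL/min → bracket < 35 mL/min.
10% of 200 mg = 20 mg

20 mg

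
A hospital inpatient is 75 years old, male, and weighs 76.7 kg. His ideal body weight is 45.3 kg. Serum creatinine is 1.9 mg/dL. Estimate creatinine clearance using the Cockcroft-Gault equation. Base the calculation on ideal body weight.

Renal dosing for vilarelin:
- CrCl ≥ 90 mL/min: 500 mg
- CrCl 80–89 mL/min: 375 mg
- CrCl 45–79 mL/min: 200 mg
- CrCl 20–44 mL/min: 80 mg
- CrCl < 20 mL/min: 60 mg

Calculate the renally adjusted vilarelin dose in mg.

80 mg

CrCl = (140 − 75) × 45.3 / (72 × 1.9) = 2944.5 / 136.80 ≈ 21.5 mL/min
CrCl ≈ 22 mL/min → bracket 20–44 mL/min.
Dose for this bracket: 80 mg.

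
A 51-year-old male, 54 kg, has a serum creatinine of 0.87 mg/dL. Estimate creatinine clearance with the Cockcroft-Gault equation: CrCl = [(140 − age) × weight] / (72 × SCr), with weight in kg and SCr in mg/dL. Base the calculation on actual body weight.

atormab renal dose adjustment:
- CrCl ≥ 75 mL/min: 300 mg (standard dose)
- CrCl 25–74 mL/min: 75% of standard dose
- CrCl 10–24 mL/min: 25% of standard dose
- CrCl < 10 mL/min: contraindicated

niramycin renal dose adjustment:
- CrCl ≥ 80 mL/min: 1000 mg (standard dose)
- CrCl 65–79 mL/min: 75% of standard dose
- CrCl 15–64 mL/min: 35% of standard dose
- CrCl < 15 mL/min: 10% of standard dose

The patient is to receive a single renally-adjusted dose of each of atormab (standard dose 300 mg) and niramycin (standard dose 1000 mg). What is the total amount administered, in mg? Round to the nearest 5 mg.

CrCl = (140 − 51) × 54 / (72 × 0.87) = 4806.0 / 62.64 ≈ 76.7 mL/min
CrCl ≈ 77 mL/min.
atormab: ≥ 75 mL/min → 100% of 300 mg = 300 mg.
niramycin: 65–79 mL/min → 75% of 1000 mg = 750 mg.
Total = 300 + 750 = 1050 mg.

1050 mg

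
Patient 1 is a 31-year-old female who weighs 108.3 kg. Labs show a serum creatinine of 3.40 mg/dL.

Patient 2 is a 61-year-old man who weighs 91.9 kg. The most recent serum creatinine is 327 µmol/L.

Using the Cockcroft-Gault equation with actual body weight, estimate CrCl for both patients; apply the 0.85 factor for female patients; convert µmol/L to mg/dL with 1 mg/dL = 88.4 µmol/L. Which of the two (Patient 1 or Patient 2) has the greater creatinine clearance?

Patient 1: CrCl = (140 − 31) × 108.3 / (72 × 3.4) × 0.85 = 11804.7 / 244.80 × 0.85 ≈ 41.0 mL/min
Patient 2: SCr = 327 / 88.4 = 3.699 mg/dL
Patient 2: CrCl = (140 − 61) × 91.9 / (72 × 3.699) = 7260.1 / 266.33 ≈ 27.3 mL/min
41.0 vs 27.3 mL/min → Patient 1 is higher.

Patient 1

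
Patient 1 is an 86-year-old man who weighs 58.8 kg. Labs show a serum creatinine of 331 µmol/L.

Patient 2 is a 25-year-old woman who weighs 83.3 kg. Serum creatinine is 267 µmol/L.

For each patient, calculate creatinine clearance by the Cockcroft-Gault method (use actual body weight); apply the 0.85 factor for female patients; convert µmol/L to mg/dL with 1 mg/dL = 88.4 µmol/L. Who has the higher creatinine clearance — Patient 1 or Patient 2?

Patient 1: SCr = 331 / 88.4 = 3.744 mg/dL
Patient 1: CrCl = (140 − 86) × 58.8 / (72 × 3.744) = 3175.2 / 269.57 ≈ 11.8 mL/min
Patient 2: SCr = 267 / 88.4 = 3.02 mg/dL
Patient 2: CrCl = (140 − 25) × 83.3 / (72 × 3.02) × 0.85 = 9579.5 / 217.44 × 0.85 ≈ 37.4 mL/min
11.8 vs 37.4 mL/min → Patient 2 is higher.

Patient 2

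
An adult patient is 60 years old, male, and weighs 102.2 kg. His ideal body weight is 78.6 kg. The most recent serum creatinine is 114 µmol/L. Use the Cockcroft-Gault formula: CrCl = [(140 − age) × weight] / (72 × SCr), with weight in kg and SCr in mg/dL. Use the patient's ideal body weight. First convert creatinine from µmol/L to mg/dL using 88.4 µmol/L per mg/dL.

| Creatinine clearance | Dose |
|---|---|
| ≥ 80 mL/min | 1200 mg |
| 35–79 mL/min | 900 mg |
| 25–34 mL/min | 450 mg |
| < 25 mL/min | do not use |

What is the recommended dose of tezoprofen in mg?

900 mg

SCr = 114 / 88.4 = 1.29 mg/dL
CrCl = (140 − 60) × 78.6 / (72 × 1.29) = 6288.0 / 92.88 ≈ 67.7 mL/min
CrCl ≈ 68 mL/min → bracket 35–79 mL/min.
Dose for this bracket: 900 mg.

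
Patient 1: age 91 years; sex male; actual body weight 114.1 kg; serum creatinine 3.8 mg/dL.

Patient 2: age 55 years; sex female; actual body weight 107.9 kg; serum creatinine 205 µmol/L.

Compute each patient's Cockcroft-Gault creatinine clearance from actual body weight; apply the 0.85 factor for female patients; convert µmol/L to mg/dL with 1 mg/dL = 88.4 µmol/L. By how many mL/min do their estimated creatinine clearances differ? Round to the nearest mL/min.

26 mL/min

Patient 1: CrCl = (140 − 91) × 114.1 / (72 × 3.8) = 5590.9 / 273.60 ≈ 20.4 mL/min
Patient 2: SCr = 205 / 88.4 = 2.319 mg/dL
Patient 2: CrCl = (140 − 55) × 107.9 / (72 × 2.319) × 0.85 = 9171.5 / 166.97 × 0.85 ≈ 46.7 mL/min
|20.4 − 46.7| = 26.3 mL/min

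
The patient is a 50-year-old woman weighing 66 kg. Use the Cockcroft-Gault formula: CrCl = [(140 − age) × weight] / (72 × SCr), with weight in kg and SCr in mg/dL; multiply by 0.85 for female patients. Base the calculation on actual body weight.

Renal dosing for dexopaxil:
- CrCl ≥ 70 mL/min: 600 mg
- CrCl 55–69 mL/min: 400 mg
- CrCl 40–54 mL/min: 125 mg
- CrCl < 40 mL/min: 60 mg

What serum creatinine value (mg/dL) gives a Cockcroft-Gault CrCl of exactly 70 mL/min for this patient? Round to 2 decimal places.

Standard dose requires CrCl ≥ 70 mL/min.
Set (140 − 50) × 66 × 0.85 / (72 × SCr) = 70
SCr = (140 − 50) × 66 × 0.85 / (72 × 70) = 1.002 mg/dL

1.00 mg/dL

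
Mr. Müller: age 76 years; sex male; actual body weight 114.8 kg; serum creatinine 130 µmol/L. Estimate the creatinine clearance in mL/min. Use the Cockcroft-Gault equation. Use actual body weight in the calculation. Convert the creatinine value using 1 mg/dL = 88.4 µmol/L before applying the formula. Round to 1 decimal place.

69.4 mL/min

SCr = 130 / 88.4 = 1.471 mg/dL
CrCl = (140 − 76) × 114.8 / (72 × 1.471) = 7347.2 / 105.91 ≈ 69.4 mL/min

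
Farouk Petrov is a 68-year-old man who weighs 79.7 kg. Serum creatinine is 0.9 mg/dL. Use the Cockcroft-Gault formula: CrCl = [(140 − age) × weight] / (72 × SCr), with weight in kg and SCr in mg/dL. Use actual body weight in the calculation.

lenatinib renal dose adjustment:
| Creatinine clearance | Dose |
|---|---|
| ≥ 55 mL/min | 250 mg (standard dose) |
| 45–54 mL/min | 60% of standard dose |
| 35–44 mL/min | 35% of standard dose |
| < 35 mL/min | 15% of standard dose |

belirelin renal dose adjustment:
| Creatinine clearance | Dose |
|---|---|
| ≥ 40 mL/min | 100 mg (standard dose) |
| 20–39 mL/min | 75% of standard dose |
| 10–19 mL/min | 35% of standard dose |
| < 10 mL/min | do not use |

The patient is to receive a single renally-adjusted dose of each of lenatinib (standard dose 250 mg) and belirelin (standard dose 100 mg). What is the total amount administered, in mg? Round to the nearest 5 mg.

350 mg

CrCl = (140 − 68) × 79.7 / (72 × 0.9) = 5738.4 / 64.80 ≈ 88.6 mL/min
CrCl ≈ 89 mL/min.
lenatinib: ≥ 55 mL/min → 100% of 250 mg = 250 mg.
belirelin: ≥ 40 mL/min → 100% of 100 mg = 100 mg.
Total = 250 + 100 = 350 mg.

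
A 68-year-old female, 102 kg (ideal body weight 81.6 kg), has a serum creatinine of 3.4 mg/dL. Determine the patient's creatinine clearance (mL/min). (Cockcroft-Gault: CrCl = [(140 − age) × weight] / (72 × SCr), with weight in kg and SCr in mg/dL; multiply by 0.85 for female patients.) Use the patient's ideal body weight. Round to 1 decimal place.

20.4 mL/min

CrCl = (140 − 68) × 81.6 / (72 × 3.4) × 0.85 = 5875.2 / 244.80 × 0.85 ≈ 20.4 mL/min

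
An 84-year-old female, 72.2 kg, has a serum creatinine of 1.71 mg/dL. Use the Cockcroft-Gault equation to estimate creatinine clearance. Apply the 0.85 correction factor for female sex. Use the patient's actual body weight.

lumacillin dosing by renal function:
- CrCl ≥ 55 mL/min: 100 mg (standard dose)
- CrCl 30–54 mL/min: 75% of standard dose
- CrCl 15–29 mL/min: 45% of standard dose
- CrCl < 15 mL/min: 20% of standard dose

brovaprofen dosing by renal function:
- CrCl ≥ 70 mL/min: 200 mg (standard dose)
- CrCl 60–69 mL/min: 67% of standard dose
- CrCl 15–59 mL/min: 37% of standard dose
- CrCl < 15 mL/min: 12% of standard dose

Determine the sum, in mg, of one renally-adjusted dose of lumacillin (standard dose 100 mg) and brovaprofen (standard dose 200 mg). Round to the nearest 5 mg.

120 mg

CrCl = (140 − 84) × 72.2 / (72 × 1.71) × 0.85 = 4043.2 / 123.12 × 0.85 ≈ 27.9 mL/min
CrCl ≈ 28 mL/min.
lumacillin: 15–29 mL/min → 45% of 100 mg = 45 mg.
brovaprofen: 15–59 mL/min → 37% of 200 mg = 74 mg.
Total = 45 + 74 = 119 mg.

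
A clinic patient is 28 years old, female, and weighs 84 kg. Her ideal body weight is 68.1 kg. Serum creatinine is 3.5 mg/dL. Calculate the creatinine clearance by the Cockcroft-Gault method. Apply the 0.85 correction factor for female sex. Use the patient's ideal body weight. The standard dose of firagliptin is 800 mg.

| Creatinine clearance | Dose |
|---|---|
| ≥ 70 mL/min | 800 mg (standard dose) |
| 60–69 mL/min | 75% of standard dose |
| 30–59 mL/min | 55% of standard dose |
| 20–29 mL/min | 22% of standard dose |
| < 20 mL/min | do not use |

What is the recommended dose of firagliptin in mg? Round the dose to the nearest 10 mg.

CrCl = (140 − 28) × 68.1 / (72 × 3.5) × 0.85 = 7627.2 / 252.00 × 0.85 ≈ 25.7 mL/min
CrCl ≈ 26 mL/min → bracket 20–29 mL/min.
22% of 800 mg = 176 mg → 180 mg

180 mg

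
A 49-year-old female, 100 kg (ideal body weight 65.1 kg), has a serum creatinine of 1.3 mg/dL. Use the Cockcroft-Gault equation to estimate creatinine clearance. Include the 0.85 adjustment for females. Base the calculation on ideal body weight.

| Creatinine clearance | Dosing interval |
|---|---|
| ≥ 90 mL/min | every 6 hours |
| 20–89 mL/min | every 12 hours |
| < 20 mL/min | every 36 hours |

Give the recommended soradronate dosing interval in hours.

CrCl = (140 − 49) × 65.1 / (72 × 1.3) × 0.85 = 5924.1 / 93.60 × 0.85 ≈ 53.8 mL/min
CrCl ≈ 54 mL/min → bracket 20–89 mL/min → every 12 hours.

every 12 hours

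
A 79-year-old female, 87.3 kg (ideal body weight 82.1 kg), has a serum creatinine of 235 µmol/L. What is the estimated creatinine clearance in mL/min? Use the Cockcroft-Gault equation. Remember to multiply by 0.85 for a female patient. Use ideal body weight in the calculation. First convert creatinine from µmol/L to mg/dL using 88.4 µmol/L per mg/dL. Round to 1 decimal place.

SCr = 235 / 88.4 = 2.658 mg/dL
CrCl = (140 − 79) × 82.1 / (72 × 2.658) × 0.85 = 5008.1 / 191.38 × 0.85 ≈ 22.2 mL/min

22.2 mL/min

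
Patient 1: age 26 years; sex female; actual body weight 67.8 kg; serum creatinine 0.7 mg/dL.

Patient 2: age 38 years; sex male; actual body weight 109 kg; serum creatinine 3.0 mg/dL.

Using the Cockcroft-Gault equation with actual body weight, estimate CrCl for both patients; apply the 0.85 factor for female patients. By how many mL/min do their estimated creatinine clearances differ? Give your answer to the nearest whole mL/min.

79 mL/min

Patient 1: CrCl = (140 − 26) × 67.8 / (72 × 0.7) × 0.85 = 7729.2 / 50.40 × 0.85 ≈ 130.4 mL/min
Patient 2: CrCl = (140 − 38) × 109 / (72 × 3) = 11118.0 / 216.00 ≈ 51.5 mL/min
|130.4 − 51.5| = 78.9 mL/min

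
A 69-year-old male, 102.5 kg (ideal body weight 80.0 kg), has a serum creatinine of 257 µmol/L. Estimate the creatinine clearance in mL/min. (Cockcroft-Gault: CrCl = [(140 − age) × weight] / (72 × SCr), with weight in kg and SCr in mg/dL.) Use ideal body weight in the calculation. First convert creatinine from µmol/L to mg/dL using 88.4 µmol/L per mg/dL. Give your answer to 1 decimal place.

27.1 mL/min

SCr = 257 / 88.4 = 2.907 mg/dL
CrCl = (140 − 69) × 80 / (72 × 2.907) = 5680.0 / 209.30 ≈ 27.1 mL/min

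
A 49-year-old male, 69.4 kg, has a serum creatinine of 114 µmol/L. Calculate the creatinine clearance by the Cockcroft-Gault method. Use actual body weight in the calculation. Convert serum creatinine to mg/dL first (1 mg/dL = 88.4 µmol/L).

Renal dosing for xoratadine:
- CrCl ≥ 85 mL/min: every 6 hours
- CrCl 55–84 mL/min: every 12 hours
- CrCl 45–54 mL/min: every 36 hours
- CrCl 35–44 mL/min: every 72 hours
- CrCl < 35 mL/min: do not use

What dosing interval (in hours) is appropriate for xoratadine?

every 12 hours

SCr = 114 / 88.4 = 1.29 mg/dL
CrCl = (140 − 49) × 69.4 / (72 × 1.29) = 6315.4 / 92.88 ≈ 68.0 mL/min
CrCl ≈ 68 mL/min → bracket 55–84 mL/min → every 12 hours.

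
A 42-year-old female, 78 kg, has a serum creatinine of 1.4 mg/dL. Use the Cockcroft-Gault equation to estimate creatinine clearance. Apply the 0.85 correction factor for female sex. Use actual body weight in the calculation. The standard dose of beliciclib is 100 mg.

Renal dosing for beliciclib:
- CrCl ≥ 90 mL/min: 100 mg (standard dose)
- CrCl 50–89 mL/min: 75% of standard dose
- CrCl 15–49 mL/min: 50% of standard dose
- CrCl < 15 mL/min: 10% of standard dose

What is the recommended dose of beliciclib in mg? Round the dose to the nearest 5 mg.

CrCl = (140 − 42) × 78 / (72 × 1.4) × 0.85 = 7644.0 / 100.80 × 0.85 ≈ 64.5 mL/min
CrCl ≈ 64 mL/min → bracket 50–89 mL/min.
75% of 100 mg = 75 mg

75 mg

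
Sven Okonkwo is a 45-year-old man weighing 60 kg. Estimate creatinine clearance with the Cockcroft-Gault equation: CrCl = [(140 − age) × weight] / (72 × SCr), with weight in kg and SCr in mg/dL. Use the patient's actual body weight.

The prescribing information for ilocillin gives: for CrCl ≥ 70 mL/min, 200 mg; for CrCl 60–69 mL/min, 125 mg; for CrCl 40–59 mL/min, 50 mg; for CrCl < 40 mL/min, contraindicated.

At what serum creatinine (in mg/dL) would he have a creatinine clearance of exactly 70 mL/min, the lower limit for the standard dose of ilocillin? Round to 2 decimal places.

Standard dose requires CrCl ≥ 70 mL/min.
Set (140 − 45) × 60 / (72 × SCr) = 70
SCr = (140 − 45) × 60 / (72 × 70) = 1.131 mg/dL

1.13 mg/dL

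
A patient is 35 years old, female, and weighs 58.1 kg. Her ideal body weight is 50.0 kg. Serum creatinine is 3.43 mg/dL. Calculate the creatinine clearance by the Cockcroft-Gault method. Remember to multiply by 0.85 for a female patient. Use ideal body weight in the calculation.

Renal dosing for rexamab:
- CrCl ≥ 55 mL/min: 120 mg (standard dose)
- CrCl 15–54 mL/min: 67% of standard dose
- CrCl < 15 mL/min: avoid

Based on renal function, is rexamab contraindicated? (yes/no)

no

CrCl = (140 − 35) × 50 / (72 × 3.43) × 0.85 = 5250.0 / 246.96 × 0.85 ≈ 18.1 mL/min
CrCl ≈ 18 mL/min, which is ≥ 15 mL/min.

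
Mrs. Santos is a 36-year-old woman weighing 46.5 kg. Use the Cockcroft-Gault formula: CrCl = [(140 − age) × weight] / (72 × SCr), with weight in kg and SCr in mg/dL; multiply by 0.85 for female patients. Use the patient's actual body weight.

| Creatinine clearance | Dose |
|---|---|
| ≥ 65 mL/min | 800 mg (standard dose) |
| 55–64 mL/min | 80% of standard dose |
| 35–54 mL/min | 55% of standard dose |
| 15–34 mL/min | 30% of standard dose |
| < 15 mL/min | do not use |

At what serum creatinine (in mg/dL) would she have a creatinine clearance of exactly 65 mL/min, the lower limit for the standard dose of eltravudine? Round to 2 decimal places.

Standard dose requires CrCl ≥ 65 mL/min.
Set (140 − 36) × 46.5 × 0.85 / (72 × SCr) = 65
SCr = (140 − 36) × 46.5 × 0.85 / (72 × 65) = 0.878 mg/dL

0.88 mg/dL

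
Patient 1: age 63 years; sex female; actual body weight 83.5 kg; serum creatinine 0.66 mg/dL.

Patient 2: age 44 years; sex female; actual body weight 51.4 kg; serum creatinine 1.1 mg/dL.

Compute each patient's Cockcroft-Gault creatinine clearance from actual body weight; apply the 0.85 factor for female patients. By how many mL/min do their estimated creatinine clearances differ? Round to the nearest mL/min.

Patient 1: CrCl = (140 − 63) × 83.5 / (72 × 0.66) × 0.85 = 6429.5 / 47.52 × 0.85 ≈ 115.0 mL/min
Patient 2: CrCl = (140 − 44) × 51.4 / (72 × 1.1) × 0.85 = 4934.4 / 79.20 × 0.85 ≈ 53.0 mL/min
|115.0 − 53.0| = 62.0 mL/min

62 mL/min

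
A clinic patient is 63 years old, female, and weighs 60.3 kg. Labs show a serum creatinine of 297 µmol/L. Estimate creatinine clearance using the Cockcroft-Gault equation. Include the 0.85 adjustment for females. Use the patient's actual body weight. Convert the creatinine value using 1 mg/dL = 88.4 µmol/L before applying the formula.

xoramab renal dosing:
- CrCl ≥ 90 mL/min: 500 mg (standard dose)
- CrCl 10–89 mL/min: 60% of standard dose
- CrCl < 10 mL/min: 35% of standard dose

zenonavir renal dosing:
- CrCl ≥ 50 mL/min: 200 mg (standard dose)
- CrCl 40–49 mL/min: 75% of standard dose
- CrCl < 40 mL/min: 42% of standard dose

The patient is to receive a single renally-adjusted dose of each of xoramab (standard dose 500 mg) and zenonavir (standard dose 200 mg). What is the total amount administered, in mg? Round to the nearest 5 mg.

SCr = 297 / 88.4 = 3.36 mg/dL
CrCl = (140 − 63) × 60.3 / (72 × 3.36) × 0.85 = 4643.1 / 241.92 × 0.85 ≈ 16.3 mL/min
CrCl ≈ 16 mL/min.
xoramab: 10–89 mL/min → 60% of 500 mg = 300 mg.
zenonavir: < 40 mL/min → 42% of 200 mg = 84 mg.
Total = 300 + 84 = 384 mg.

385 mg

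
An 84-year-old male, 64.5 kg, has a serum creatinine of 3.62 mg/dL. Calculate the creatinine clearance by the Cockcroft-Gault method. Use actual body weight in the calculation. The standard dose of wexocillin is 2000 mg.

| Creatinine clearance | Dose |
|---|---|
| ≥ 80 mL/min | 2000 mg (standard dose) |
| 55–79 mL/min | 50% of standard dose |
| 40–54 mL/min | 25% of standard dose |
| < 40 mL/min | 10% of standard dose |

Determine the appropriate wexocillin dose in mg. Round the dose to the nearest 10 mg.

CrCl = (140 − 84) × 64.5 / (72 × 3.62) = 3612.0 / 260.64 ≈ 13.9 mL/min
CrCl ≈ 14 mL/min → bracket < 40 mL/min.
10% of 2000 mg = 200 mg

200 mg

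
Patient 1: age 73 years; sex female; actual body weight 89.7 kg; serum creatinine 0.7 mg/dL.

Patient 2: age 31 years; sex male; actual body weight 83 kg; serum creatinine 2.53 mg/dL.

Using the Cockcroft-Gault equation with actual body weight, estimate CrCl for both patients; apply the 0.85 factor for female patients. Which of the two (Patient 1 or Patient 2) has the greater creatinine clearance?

Patient 1: CrCl = (140 − 73) × 89.7 / (72 × 0.7) × 0.85 = 6009.9 / 50.40 × 0.85 ≈ 101.4 mL/min
Patient 2: CrCl = (140 − 31) × 83 / (72 × 2.53) = 9047.0 / 182.16 ≈ 49.7 mL/min
101.4 vs 49.7 mL/min → Patient 1 is higher.

Patient 1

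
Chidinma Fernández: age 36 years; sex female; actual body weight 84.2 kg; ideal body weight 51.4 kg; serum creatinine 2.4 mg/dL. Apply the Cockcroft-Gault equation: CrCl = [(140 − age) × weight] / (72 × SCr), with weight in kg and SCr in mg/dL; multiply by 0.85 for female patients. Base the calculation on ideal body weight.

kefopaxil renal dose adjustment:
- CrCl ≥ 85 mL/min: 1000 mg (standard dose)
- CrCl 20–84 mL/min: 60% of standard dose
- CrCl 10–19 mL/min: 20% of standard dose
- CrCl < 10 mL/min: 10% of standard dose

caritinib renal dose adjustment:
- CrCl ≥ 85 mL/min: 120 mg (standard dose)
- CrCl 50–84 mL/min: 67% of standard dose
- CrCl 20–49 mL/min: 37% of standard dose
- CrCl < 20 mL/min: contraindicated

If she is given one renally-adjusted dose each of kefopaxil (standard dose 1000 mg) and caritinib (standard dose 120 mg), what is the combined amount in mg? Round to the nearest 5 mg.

645 mg

CrCl = (140 − 36) × 51.4 / (72 × 2.4) × 0.85 = 5345.6 / 172.80 × 0.85 ≈ 26.3 mL/min
CrCl ≈ 26 mL/min.
kefopaxil: 20–84 mL/min → 60% of 1000 mg = 600 mg.
caritinib: 20–49 mL/min → 37% of 120 mg = 44.4 mg.
Total = 600 + 44.4 = 644.4 mg.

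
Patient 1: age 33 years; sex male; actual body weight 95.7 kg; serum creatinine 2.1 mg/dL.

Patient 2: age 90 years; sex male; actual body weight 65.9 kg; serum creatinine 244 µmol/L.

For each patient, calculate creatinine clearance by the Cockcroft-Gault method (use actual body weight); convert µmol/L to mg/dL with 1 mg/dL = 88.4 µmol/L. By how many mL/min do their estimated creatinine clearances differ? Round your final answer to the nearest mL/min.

Patient 1: CrCl = (140 − 33) × 95.7 / (72 × 2.1) = 10239.9 / 151.20 ≈ 67.7 mL/min
Patient 2: SCr = 244 / 88.4 = 2.76 mg/dL
Patient 2: CrCl = (140 − 90) × 65.9 / (72 × 2.76) = 3295.0 / 198.72 ≈ 16.6 mL/min
|67.7 − 16.6| = 51.1 mL/min

51 mL/min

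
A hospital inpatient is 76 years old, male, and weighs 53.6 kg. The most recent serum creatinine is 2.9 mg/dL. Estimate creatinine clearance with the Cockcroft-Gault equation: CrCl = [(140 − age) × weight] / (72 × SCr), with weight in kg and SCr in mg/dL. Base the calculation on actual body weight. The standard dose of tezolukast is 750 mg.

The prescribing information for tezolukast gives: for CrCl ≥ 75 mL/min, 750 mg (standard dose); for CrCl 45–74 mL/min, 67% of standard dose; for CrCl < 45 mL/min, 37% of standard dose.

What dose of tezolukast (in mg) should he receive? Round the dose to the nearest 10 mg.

CrCl = (140 − 76) × 53.6 / (72 × 2.9) = 3430.4 / 208.80 ≈ 16.4 mL/min
CrCl ≈ 16 mL/min → bracket < 45 mL/min.
37% of 750 mg = 277.5 mg → 280 mg

280 mg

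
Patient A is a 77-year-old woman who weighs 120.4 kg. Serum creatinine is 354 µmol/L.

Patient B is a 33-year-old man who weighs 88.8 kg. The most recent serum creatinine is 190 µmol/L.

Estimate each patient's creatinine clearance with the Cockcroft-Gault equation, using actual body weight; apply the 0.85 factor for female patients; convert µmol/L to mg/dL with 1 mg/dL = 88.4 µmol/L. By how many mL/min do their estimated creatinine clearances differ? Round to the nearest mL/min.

39 mL/min

Patient A: SCr = 354 / 88.4 = 4.005 mg/dL
Patient A: CrCl = (140 − 77) × 120.4 / (72 × 4.005) × 0.85 = 7585.2 / 288.36 × 0.85 ≈ 22.4 mL/min
Patient B: SCr = 190 / 88.4 = 2.149 mg/dL
Patient B: CrCl = (140 − 33) × 88.8 / (72 × 2.149) = 9501.6 / 154.73 ≈ 61.4 mL/min
|22.4 − 61.4| = 39.0 mL/min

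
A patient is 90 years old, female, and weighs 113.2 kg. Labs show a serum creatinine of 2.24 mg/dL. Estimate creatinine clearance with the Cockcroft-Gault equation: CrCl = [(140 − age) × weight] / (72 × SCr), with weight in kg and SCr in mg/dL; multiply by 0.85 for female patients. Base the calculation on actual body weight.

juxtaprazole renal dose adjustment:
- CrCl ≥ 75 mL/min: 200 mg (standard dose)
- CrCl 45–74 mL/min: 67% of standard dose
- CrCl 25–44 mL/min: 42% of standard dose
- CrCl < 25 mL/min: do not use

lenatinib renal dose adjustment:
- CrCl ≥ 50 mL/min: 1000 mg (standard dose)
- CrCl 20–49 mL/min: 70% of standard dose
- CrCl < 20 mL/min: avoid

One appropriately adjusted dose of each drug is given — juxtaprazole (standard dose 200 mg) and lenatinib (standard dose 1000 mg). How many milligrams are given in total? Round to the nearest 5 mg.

785 mg

CrCl = (140 − 90) × 113.2 / (72 × 2.24) × 0.85 = 5660.0 / 161.28 × 0.85 ≈ 29.8 mL/min
CrCl ≈ 30 mL/min.
juxtaprazole: 25–44 mL/min → 42% of 200 mg = 84 mg.
lenatinib: 20–49 mL/min → 70% of 1000 mg = 700 mg.
Total = 84 + 700 = 784 mg.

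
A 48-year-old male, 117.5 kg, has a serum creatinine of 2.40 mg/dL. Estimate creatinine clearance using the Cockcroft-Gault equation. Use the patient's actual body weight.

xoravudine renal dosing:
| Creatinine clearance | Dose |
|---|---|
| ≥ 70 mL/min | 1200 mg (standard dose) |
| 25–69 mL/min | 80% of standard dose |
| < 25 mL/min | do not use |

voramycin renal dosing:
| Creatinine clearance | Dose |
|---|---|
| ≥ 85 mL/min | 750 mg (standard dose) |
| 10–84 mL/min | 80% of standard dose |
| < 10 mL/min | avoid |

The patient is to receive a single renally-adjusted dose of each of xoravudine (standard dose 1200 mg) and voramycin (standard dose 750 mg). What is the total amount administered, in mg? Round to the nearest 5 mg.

1560 mg

CrCl = (140 − 48) × 117.5 / (72 × 2.4) = 10810.0 / 172.80 ≈ 62.6 mL/min
CrCl ≈ 63 mL/min.
xoravudine: 25–69 mL/min → 80% of 1200 mg = 960 mg.
voramycin: 10–84 mL/min → 80% of 750 mg = 600 mg.
Total = 960 + 600 = 1560 mg.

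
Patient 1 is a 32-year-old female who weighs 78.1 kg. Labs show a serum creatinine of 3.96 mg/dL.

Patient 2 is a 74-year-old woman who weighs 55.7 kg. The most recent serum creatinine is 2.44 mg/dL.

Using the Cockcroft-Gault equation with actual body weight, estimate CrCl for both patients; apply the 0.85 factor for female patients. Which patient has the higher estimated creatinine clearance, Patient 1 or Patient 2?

Patient 1

Patient 1: CrCl = (140 − 32) × 78.1 / (72 × 3.96) × 0.85 = 8434.8 / 285.12 × 0.85 ≈ 25.1 mL/min
Patient 2: CrCl = (140 − 74) × 55.7 / (72 × 2.44) × 0.85 = 3676.2 / 175.68 × 0.85 ≈ 17.8 mL/min
25.1 vs 17.8 mL/min → Patient 1 is higher.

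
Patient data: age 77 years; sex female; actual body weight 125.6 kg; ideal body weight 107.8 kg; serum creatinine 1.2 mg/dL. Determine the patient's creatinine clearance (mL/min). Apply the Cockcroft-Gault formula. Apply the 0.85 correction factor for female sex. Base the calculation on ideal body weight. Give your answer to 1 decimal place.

66.8 mL/min

CrCl = (140 − 77) × 107.8 / (72 × 1.2) × 0.85 = 6791.4 / 86.40 × 0.85 ≈ 66.8 mL/min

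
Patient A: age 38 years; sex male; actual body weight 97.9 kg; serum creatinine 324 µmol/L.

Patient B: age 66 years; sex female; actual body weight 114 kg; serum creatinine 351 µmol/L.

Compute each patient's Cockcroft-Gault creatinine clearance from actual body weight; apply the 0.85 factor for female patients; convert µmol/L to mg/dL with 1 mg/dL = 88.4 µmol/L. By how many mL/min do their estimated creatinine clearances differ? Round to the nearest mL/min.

13 mL/min

Patient A: SCr = 324 / 88.4 = 3.665 mg/dL
Patient A: CrCl = (140 − 38) × 97.9 / (72 × 3.665) = 9985.8 / 263.88 ≈ 37.8 mL/min
Patient B: SCr = 351 / 88.4 = 3.971 mg/dL
Patient B: CrCl = (140 − 66) × 114 / (72 × 3.971) × 0.85 = 8436.0 / 285.91 × 0.85 ≈ 25.1 mL/min
|37.8 − 25.1| = 12.7 mL/min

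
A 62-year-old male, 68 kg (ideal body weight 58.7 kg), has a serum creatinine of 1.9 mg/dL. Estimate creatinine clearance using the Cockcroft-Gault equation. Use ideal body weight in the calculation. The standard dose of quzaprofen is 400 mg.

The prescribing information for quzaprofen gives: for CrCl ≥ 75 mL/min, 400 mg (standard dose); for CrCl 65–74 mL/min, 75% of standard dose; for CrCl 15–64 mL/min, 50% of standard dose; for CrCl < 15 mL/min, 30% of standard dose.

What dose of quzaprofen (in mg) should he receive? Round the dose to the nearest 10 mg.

CrCl = (140 − 62) × 58.7 / (72 × 1.9) = 4578.6 / 136.80 ≈ 33.5 mL/min
CrCl ≈ 33 mL/min → bracket 15–64 mL/min.
50% of 400 mg = 200 mg

200 mg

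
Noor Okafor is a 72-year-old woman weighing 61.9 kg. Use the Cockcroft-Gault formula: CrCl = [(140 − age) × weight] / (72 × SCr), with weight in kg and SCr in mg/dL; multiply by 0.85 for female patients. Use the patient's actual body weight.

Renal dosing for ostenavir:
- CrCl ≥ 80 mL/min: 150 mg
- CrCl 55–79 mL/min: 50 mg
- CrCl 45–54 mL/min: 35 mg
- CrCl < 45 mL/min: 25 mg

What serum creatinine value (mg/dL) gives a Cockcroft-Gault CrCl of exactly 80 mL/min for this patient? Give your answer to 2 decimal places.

0.62 mg/dL

Standard dose requires CrCl ≥ 80 mL/min.
Set (140 − 72) × 61.9 × 0.85 / (72 × SCr) = 80
SCr = (140 − 72) × 61.9 × 0.85 / (72 × 80) = 0.621 mg/dL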